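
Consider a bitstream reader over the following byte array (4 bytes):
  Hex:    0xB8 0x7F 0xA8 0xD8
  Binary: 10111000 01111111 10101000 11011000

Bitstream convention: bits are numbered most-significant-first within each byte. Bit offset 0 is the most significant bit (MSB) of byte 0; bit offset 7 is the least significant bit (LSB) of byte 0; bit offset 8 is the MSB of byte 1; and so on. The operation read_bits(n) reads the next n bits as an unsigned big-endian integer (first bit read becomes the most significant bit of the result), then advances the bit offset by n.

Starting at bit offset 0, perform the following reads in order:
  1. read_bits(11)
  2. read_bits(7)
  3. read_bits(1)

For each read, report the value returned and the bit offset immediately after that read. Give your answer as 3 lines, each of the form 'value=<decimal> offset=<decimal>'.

Read 1: bits[0:11] width=11 -> value=1475 (bin 10111000011); offset now 11 = byte 1 bit 3; 21 bits remain
Read 2: bits[11:18] width=7 -> value=126 (bin 1111110); offset now 18 = byte 2 bit 2; 14 bits remain
Read 3: bits[18:19] width=1 -> value=1 (bin 1); offset now 19 = byte 2 bit 3; 13 bits remain

Answer: value=1475 offset=11
value=126 offset=18
value=1 offset=19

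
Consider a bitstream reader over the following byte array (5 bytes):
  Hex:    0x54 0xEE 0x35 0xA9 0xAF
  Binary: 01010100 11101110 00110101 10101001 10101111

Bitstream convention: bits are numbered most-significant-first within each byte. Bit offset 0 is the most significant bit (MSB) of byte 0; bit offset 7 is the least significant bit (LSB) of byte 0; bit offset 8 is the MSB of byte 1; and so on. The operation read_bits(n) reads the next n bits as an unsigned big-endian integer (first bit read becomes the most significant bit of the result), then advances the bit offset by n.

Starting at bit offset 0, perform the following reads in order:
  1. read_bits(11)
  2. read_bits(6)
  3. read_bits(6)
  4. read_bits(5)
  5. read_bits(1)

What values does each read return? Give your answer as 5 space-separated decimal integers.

Read 1: bits[0:11] width=11 -> value=679 (bin 01010100111); offset now 11 = byte 1 bit 3; 29 bits remain
Read 2: bits[11:17] width=6 -> value=28 (bin 011100); offset now 17 = byte 2 bit 1; 23 bits remain
Read 3: bits[17:23] width=6 -> value=26 (bin 011010); offset now 23 = byte 2 bit 7; 17 bits remain
Read 4: bits[23:28] width=5 -> value=26 (bin 11010); offset now 28 = byte 3 bit 4; 12 bits remain
Read 5: bits[28:29] width=1 -> value=1 (bin 1); offset now 29 = byte 3 bit 5; 11 bits remain

Answer: 679 28 26 26 1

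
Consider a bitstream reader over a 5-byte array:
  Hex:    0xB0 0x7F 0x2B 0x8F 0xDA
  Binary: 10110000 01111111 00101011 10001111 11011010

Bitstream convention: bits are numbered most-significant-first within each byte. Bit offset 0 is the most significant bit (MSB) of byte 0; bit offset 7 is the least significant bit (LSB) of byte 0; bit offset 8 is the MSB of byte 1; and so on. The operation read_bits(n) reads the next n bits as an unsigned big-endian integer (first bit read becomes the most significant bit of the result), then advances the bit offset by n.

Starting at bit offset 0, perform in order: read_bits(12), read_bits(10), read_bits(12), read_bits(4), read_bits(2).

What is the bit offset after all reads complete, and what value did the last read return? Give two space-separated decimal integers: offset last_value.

Answer: 40 2

Derivation:
Read 1: bits[0:12] width=12 -> value=2823 (bin 101100000111); offset now 12 = byte 1 bit 4; 28 bits remain
Read 2: bits[12:22] width=10 -> value=970 (bin 1111001010); offset now 22 = byte 2 bit 6; 18 bits remain
Read 3: bits[22:34] width=12 -> value=3647 (bin 111000111111); offset now 34 = byte 4 bit 2; 6 bits remain
Read 4: bits[34:38] width=4 -> value=6 (bin 0110); offset now 38 = byte 4 bit 6; 2 bits remain
Read 5: bits[38:40] width=2 -> value=2 (bin 10); offset now 40 = byte 5 bit 0; 0 bits remain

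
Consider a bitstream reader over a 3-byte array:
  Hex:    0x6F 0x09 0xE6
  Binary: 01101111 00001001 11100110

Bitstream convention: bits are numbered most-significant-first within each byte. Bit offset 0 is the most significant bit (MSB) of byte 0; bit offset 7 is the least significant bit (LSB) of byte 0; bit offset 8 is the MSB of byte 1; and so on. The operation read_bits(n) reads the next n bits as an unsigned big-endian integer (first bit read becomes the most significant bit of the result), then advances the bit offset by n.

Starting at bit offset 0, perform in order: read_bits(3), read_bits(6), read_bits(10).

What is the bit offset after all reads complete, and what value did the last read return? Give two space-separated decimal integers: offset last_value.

Read 1: bits[0:3] width=3 -> value=3 (bin 011); offset now 3 = byte 0 bit 3; 21 bits remain
Read 2: bits[3:9] width=6 -> value=30 (bin 011110); offset now 9 = byte 1 bit 1; 15 bits remain
Read 3: bits[9:19] width=10 -> value=79 (bin 0001001111); offset now 19 = byte 2 bit 3; 5 bits remain

Answer: 19 79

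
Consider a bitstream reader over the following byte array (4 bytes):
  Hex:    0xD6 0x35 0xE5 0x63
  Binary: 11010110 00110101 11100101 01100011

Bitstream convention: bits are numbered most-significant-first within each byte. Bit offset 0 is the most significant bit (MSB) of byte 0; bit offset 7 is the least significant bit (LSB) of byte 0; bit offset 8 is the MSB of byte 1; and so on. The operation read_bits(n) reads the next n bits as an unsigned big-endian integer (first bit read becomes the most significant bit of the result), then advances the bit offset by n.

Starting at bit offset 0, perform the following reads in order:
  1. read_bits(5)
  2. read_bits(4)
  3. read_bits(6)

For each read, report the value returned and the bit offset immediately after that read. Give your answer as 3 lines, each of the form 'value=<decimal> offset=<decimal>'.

Read 1: bits[0:5] width=5 -> value=26 (bin 11010); offset now 5 = byte 0 bit 5; 27 bits remain
Read 2: bits[5:9] width=4 -> value=12 (bin 1100); offset now 9 = byte 1 bit 1; 23 bits remain
Read 3: bits[9:15] width=6 -> value=26 (bin 011010); offset now 15 = byte 1 bit 7; 17 bits remain

Answer: value=26 offset=5
value=12 offset=9
value=26 offset=15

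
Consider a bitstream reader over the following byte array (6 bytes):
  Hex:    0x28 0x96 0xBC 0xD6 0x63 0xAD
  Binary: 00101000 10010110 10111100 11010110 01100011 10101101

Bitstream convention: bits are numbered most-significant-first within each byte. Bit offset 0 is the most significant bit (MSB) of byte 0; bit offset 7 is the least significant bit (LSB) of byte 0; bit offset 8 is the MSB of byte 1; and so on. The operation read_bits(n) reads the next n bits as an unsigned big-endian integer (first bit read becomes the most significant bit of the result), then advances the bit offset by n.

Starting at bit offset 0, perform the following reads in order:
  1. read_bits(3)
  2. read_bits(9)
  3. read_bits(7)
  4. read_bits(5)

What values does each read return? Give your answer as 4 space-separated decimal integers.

Read 1: bits[0:3] width=3 -> value=1 (bin 001); offset now 3 = byte 0 bit 3; 45 bits remain
Read 2: bits[3:12] width=9 -> value=137 (bin 010001001); offset now 12 = byte 1 bit 4; 36 bits remain
Read 3: bits[12:19] width=7 -> value=53 (bin 0110101); offset now 19 = byte 2 bit 3; 29 bits remain
Read 4: bits[19:24] width=5 -> value=28 (bin 11100); offset now 24 = byte 3 bit 0; 24 bits remain

Answer: 1 137 53 28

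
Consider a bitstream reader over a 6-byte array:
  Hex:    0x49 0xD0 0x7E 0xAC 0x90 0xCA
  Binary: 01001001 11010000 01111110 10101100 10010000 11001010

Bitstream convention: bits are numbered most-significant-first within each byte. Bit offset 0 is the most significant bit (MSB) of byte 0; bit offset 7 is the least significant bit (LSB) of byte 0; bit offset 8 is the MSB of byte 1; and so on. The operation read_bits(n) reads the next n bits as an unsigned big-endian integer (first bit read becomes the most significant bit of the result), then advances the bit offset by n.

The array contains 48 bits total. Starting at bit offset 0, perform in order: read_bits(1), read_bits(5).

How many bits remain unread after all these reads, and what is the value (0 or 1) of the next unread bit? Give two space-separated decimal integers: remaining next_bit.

Read 1: bits[0:1] width=1 -> value=0 (bin 0); offset now 1 = byte 0 bit 1; 47 bits remain
Read 2: bits[1:6] width=5 -> value=18 (bin 10010); offset now 6 = byte 0 bit 6; 42 bits remain

Answer: 42 0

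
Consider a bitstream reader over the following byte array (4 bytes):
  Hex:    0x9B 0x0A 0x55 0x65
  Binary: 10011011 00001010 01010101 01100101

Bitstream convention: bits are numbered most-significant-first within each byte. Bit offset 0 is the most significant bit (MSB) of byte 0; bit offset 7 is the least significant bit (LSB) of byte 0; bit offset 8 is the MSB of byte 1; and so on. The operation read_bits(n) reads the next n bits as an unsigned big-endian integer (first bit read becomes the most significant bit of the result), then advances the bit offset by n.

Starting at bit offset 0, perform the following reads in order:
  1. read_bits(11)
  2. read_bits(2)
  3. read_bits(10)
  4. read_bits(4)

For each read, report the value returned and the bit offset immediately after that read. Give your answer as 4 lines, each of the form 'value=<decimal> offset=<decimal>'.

Read 1: bits[0:11] width=11 -> value=1240 (bin 10011011000); offset now 11 = byte 1 bit 3; 21 bits remain
Read 2: bits[11:13] width=2 -> value=1 (bin 01); offset now 13 = byte 1 bit 5; 19 bits remain
Read 3: bits[13:23] width=10 -> value=298 (bin 0100101010); offset now 23 = byte 2 bit 7; 9 bits remain
Read 4: bits[23:27] width=4 -> value=11 (bin 1011); offset now 27 = byte 3 bit 3; 5 bits remain

Answer: value=1240 offset=11
value=1 offset=13
value=298 offset=23
value=11 offset=27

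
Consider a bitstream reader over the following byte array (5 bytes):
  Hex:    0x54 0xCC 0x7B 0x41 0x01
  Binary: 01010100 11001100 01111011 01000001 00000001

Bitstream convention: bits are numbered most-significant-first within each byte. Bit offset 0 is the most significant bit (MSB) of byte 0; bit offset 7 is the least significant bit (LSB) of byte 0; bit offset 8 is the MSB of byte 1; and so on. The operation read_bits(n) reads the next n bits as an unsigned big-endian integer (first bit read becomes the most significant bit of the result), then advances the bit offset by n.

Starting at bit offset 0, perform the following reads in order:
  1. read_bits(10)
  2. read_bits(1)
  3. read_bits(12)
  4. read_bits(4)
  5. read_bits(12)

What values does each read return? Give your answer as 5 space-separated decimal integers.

Read 1: bits[0:10] width=10 -> value=339 (bin 0101010011); offset now 10 = byte 1 bit 2; 30 bits remain
Read 2: bits[10:11] width=1 -> value=0 (bin 0); offset now 11 = byte 1 bit 3; 29 bits remain
Read 3: bits[11:23] width=12 -> value=1597 (bin 011000111101); offset now 23 = byte 2 bit 7; 17 bits remain
Read 4: bits[23:27] width=4 -> value=10 (bin 1010); offset now 27 = byte 3 bit 3; 13 bits remain
Read 5: bits[27:39] width=12 -> value=128 (bin 000010000000); offset now 39 = byte 4 bit 7; 1 bits remain

Answer: 339 0 1597 10 128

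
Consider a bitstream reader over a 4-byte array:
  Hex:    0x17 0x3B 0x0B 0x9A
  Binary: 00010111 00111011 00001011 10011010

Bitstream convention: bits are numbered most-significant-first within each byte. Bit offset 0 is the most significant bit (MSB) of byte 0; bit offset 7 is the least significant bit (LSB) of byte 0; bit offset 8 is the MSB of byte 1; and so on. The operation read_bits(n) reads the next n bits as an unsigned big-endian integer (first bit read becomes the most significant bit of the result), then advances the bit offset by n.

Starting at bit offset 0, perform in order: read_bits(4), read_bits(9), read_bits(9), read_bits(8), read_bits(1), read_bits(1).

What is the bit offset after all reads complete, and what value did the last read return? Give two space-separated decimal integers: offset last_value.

Answer: 32 0

Derivation:
Read 1: bits[0:4] width=4 -> value=1 (bin 0001); offset now 4 = byte 0 bit 4; 28 bits remain
Read 2: bits[4:13] width=9 -> value=231 (bin 011100111); offset now 13 = byte 1 bit 5; 19 bits remain
Read 3: bits[13:22] width=9 -> value=194 (bin 011000010); offset now 22 = byte 2 bit 6; 10 bits remain
Read 4: bits[22:30] width=8 -> value=230 (bin 11100110); offset now 30 = byte 3 bit 6; 2 bits remain
Read 5: bits[30:31] width=1 -> value=1 (bin 1); offset now 31 = byte 3 bit 7; 1 bits remain
Read 6: bits[31:32] width=1 -> value=0 (bin 0); offset now 32 = byte 4 bit 0; 0 bits remain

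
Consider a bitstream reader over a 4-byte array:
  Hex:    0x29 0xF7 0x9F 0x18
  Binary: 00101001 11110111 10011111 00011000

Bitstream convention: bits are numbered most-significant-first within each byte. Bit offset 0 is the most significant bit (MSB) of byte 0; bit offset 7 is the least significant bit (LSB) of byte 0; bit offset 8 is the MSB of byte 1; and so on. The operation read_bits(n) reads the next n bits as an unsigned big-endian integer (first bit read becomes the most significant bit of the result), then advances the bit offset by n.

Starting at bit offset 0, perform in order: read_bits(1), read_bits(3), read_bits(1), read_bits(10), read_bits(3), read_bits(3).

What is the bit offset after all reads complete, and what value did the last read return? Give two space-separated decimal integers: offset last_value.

Read 1: bits[0:1] width=1 -> value=0 (bin 0); offset now 1 = byte 0 bit 1; 31 bits remain
Read 2: bits[1:4] width=3 -> value=2 (bin 010); offset now 4 = byte 0 bit 4; 28 bits remain
Read 3: bits[4:5] width=1 -> value=1 (bin 1); offset now 5 = byte 0 bit 5; 27 bits remain
Read 4: bits[5:15] width=10 -> value=251 (bin 0011111011); offset now 15 = byte 1 bit 7; 17 bits remain
Read 5: bits[15:18] width=3 -> value=6 (bin 110); offset now 18 = byte 2 bit 2; 14 bits remain
Read 6: bits[18:21] width=3 -> value=3 (bin 011); offset now 21 = byte 2 bit 5; 11 bits remain

Answer: 21 3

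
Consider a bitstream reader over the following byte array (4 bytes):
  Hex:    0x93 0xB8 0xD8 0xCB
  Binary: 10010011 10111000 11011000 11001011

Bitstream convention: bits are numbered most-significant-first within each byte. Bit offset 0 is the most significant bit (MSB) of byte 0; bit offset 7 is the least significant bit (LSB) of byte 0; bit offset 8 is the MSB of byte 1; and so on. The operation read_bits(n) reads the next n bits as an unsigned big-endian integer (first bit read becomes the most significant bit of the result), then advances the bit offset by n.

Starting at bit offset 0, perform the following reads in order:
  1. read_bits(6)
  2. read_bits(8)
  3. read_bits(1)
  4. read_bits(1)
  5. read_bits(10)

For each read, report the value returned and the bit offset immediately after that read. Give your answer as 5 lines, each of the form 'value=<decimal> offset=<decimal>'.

Answer: value=36 offset=6
value=238 offset=14
value=0 offset=15
value=0 offset=16
value=867 offset=26

Derivation:
Read 1: bits[0:6] width=6 -> value=36 (bin 100100); offset now 6 = byte 0 bit 6; 26 bits remain
Read 2: bits[6:14] width=8 -> value=238 (bin 11101110); offset now 14 = byte 1 bit 6; 18 bits remain
Read 3: bits[14:15] width=1 -> value=0 (bin 0); offset now 15 = byte 1 bit 7; 17 bits remain
Read 4: bits[15:16] width=1 -> value=0 (bin 0); offset now 16 = byte 2 bit 0; 16 bits remain
Read 5: bits[16:26] width=10 -> value=867 (bin 1101100011); offset now 26 = byte 3 bit 2; 6 bits remain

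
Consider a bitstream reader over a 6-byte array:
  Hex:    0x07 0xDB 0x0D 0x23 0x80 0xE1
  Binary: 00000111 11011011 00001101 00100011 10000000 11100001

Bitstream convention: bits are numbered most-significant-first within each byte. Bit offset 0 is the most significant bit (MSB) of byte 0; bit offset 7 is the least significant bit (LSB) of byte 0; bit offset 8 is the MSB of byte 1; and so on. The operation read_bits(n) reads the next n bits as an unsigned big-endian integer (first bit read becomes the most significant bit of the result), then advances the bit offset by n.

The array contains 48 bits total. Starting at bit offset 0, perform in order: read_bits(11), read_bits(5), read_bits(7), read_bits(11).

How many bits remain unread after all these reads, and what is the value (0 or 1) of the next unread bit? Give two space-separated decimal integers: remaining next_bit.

Read 1: bits[0:11] width=11 -> value=62 (bin 00000111110); offset now 11 = byte 1 bit 3; 37 bits remain
Read 2: bits[11:16] width=5 -> value=27 (bin 11011); offset now 16 = byte 2 bit 0; 32 bits remain
Read 3: bits[16:23] width=7 -> value=6 (bin 0000110); offset now 23 = byte 2 bit 7; 25 bits remain
Read 4: bits[23:34] width=11 -> value=1166 (bin 10010001110); offset now 34 = byte 4 bit 2; 14 bits remain

Answer: 14 0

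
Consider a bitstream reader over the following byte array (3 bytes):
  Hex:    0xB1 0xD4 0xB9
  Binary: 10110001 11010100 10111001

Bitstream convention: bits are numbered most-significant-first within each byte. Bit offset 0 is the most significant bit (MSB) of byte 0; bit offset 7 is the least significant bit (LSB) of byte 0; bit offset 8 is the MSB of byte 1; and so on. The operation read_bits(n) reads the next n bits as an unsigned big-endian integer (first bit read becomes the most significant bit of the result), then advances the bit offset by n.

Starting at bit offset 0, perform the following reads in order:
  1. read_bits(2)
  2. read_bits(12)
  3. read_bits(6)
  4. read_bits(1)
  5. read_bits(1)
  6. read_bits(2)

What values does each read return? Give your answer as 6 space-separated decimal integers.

Read 1: bits[0:2] width=2 -> value=2 (bin 10); offset now 2 = byte 0 bit 2; 22 bits remain
Read 2: bits[2:14] width=12 -> value=3189 (bin 110001110101); offset now 14 = byte 1 bit 6; 10 bits remain
Read 3: bits[14:20] width=6 -> value=11 (bin 001011); offset now 20 = byte 2 bit 4; 4 bits remain
Read 4: bits[20:21] width=1 -> value=1 (bin 1); offset now 21 = byte 2 bit 5; 3 bits remain
Read 5: bits[21:22] width=1 -> value=0 (bin 0); offset now 22 = byte 2 bit 6; 2 bits remain
Read 6: bits[22:24] width=2 -> value=1 (bin 01); offset now 24 = byte 3 bit 0; 0 bits remain

Answer: 2 3189 11 1 0 1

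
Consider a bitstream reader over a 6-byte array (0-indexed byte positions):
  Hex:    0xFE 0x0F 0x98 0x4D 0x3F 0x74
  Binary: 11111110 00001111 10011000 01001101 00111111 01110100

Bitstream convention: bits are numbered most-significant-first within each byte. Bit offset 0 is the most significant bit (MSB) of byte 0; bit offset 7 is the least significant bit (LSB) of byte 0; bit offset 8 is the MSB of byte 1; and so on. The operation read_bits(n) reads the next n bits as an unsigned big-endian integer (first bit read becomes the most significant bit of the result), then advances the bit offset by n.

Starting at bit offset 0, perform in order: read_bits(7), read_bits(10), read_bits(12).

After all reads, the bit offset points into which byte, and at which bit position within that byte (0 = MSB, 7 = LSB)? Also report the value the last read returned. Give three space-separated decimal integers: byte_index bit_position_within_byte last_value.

Answer: 3 5 777

Derivation:
Read 1: bits[0:7] width=7 -> value=127 (bin 1111111); offset now 7 = byte 0 bit 7; 41 bits remain
Read 2: bits[7:17] width=10 -> value=31 (bin 0000011111); offset now 17 = byte 2 bit 1; 31 bits remain
Read 3: bits[17:29] width=12 -> value=777 (bin 001100001001); offset now 29 = byte 3 bit 5; 19 bits remain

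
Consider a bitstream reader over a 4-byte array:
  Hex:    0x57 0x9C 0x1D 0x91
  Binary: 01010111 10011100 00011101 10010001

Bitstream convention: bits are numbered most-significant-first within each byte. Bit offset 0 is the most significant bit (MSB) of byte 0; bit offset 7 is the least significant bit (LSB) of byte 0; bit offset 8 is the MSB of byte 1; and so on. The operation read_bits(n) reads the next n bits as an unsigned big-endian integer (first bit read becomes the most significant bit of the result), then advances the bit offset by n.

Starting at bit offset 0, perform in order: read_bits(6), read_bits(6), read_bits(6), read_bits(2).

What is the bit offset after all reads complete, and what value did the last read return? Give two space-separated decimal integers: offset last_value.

Answer: 20 1

Derivation:
Read 1: bits[0:6] width=6 -> value=21 (bin 010101); offset now 6 = byte 0 bit 6; 26 bits remain
Read 2: bits[6:12] width=6 -> value=57 (bin 111001); offset now 12 = byte 1 bit 4; 20 bits remain
Read 3: bits[12:18] width=6 -> value=48 (bin 110000); offset now 18 = byte 2 bit 2; 14 bits remain
Read 4: bits[18:20] width=2 -> value=1 (bin 01); offset now 20 = byte 2 bit 4; 12 bits remain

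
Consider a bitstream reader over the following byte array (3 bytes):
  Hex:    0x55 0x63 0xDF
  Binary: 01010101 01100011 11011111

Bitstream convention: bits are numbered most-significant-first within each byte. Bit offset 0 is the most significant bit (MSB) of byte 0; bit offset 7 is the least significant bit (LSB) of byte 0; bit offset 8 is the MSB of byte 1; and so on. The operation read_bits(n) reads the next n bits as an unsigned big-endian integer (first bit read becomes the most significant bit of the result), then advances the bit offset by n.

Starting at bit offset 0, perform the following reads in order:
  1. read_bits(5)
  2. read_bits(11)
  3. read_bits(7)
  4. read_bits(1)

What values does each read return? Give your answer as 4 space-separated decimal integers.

Read 1: bits[0:5] width=5 -> value=10 (bin 01010); offset now 5 = byte 0 bit 5; 19 bits remain
Read 2: bits[5:16] width=11 -> value=1379 (bin 10101100011); offset now 16 = byte 2 bit 0; 8 bits remain
Read 3: bits[16:23] width=7 -> value=111 (bin 1101111); offset now 23 = byte 2 bit 7; 1 bits remain
Read 4: bits[23:24] width=1 -> value=1 (bin 1); offset now 24 = byte 3 bit 0; 0 bits remain

Answer: 10 1379 111 1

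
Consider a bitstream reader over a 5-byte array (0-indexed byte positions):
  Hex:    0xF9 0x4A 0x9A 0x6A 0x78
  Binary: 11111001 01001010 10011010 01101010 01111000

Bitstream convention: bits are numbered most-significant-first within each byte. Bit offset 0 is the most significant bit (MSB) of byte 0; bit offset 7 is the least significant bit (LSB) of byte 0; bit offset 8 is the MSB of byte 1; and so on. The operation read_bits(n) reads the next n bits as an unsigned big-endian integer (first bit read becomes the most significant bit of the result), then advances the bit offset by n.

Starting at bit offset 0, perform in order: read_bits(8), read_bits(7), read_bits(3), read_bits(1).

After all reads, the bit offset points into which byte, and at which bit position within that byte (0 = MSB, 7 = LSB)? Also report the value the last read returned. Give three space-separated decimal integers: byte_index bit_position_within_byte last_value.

Read 1: bits[0:8] width=8 -> value=249 (bin 11111001); offset now 8 = byte 1 bit 0; 32 bits remain
Read 2: bits[8:15] width=7 -> value=37 (bin 0100101); offset now 15 = byte 1 bit 7; 25 bits remain
Read 3: bits[15:18] width=3 -> value=2 (bin 010); offset now 18 = byte 2 bit 2; 22 bits remain
Read 4: bits[18:19] width=1 -> value=0 (bin 0); offset now 19 = byte 2 bit 3; 21 bits remain

Answer: 2 3 0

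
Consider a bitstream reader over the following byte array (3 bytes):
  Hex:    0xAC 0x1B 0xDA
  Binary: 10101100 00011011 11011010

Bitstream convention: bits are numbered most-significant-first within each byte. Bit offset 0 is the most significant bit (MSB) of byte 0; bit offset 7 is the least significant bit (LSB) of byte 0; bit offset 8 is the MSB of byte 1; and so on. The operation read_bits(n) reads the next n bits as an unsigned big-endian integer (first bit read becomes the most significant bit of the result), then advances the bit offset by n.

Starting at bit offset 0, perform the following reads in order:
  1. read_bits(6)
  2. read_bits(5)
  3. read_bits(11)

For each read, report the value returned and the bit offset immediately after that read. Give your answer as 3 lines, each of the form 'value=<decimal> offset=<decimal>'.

Answer: value=43 offset=6
value=0 offset=11
value=1782 offset=22

Derivation:
Read 1: bits[0:6] width=6 -> value=43 (bin 101011); offset now 6 = byte 0 bit 6; 18 bits remain
Read 2: bits[6:11] width=5 -> value=0 (bin 00000); offset now 11 = byte 1 bit 3; 13 bits remain
Read 3: bits[11:22] width=11 -> value=1782 (bin 11011110110); offset now 22 = byte 2 bit 6; 2 bits remain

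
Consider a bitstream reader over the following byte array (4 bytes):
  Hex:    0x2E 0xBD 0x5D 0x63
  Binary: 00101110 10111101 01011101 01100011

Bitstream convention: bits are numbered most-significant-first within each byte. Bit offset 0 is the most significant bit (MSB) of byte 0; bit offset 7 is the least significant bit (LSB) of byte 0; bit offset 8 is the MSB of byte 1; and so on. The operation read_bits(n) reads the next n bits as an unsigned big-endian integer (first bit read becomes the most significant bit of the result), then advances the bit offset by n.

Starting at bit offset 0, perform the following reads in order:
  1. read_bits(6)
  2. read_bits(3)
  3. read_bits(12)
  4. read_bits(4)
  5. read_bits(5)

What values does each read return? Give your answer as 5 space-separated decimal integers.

Read 1: bits[0:6] width=6 -> value=11 (bin 001011); offset now 6 = byte 0 bit 6; 26 bits remain
Read 2: bits[6:9] width=3 -> value=5 (bin 101); offset now 9 = byte 1 bit 1; 23 bits remain
Read 3: bits[9:21] width=12 -> value=1963 (bin 011110101011); offset now 21 = byte 2 bit 5; 11 bits remain
Read 4: bits[21:25] width=4 -> value=10 (bin 1010); offset now 25 = byte 3 bit 1; 7 bits remain
Read 5: bits[25:30] width=5 -> value=24 (bin 11000); offset now 30 = byte 3 bit 6; 2 bits remain

Answer: 11 5 1963 10 24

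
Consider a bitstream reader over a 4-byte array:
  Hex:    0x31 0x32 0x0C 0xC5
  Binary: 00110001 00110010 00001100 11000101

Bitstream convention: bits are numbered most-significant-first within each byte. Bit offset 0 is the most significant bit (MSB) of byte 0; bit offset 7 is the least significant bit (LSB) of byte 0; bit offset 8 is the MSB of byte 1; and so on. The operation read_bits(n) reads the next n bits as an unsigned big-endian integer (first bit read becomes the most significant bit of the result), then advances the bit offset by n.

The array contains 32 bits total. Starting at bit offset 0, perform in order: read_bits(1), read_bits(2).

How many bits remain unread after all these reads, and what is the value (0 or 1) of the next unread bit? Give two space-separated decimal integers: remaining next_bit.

Answer: 29 1

Derivation:
Read 1: bits[0:1] width=1 -> value=0 (bin 0); offset now 1 = byte 0 bit 1; 31 bits remain
Read 2: bits[1:3] width=2 -> value=1 (bin 01); offset now 3 = byte 0 bit 3; 29 bits remain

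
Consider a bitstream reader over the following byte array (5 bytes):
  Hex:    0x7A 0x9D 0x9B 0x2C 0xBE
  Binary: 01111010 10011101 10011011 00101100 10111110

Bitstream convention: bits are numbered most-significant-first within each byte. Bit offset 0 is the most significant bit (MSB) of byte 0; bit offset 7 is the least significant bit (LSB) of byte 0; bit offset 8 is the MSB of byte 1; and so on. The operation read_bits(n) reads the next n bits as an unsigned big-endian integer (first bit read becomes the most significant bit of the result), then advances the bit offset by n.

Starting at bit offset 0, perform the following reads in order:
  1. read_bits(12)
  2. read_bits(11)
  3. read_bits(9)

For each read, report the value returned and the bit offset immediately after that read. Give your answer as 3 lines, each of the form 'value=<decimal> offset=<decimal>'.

Read 1: bits[0:12] width=12 -> value=1961 (bin 011110101001); offset now 12 = byte 1 bit 4; 28 bits remain
Read 2: bits[12:23] width=11 -> value=1741 (bin 11011001101); offset now 23 = byte 2 bit 7; 17 bits remain
Read 3: bits[23:32] width=9 -> value=300 (bin 100101100); offset now 32 = byte 4 bit 0; 8 bits remain

Answer: value=1961 offset=12
value=1741 offset=23
value=300 offset=32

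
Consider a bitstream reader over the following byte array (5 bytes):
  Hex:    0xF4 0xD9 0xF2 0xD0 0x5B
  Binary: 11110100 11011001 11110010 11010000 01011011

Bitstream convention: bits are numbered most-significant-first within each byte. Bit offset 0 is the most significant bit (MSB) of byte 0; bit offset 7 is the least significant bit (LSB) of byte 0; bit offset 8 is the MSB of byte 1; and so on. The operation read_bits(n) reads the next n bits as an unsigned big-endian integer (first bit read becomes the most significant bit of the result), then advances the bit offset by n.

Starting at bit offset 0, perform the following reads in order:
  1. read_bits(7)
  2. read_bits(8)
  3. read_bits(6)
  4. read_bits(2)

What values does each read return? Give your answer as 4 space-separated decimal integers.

Answer: 122 108 62 1

Derivation:
Read 1: bits[0:7] width=7 -> value=122 (bin 1111010); offset now 7 = byte 0 bit 7; 33 bits remain
Read 2: bits[7:15] width=8 -> value=108 (bin 01101100); offset now 15 = byte 1 bit 7; 25 bits remain
Read 3: bits[15:21] width=6 -> value=62 (bin 111110); offset now 21 = byte 2 bit 5; 19 bits remain
Read 4: bits[21:23] width=2 -> value=1 (bin 01); offset now 23 = byte 2 bit 7; 17 bits remain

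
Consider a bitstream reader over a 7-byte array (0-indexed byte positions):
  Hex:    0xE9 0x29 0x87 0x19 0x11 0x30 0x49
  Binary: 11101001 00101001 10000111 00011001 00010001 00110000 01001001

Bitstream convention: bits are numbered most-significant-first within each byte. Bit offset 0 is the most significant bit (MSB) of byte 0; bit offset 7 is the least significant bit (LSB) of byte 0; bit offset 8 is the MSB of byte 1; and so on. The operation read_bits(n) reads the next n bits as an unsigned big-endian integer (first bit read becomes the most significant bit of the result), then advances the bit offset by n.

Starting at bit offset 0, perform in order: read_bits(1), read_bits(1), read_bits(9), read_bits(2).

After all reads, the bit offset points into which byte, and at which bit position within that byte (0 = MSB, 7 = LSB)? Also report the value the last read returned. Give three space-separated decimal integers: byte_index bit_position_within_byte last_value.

Answer: 1 5 1

Derivation:
Read 1: bits[0:1] width=1 -> value=1 (bin 1); offset now 1 = byte 0 bit 1; 55 bits remain
Read 2: bits[1:2] width=1 -> value=1 (bin 1); offset now 2 = byte 0 bit 2; 54 bits remain
Read 3: bits[2:11] width=9 -> value=329 (bin 101001001); offset now 11 = byte 1 bit 3; 45 bits remain
Read 4: bits[11:13] width=2 -> value=1 (bin 01); offset now 13 = byte 1 bit 5; 43 bits remain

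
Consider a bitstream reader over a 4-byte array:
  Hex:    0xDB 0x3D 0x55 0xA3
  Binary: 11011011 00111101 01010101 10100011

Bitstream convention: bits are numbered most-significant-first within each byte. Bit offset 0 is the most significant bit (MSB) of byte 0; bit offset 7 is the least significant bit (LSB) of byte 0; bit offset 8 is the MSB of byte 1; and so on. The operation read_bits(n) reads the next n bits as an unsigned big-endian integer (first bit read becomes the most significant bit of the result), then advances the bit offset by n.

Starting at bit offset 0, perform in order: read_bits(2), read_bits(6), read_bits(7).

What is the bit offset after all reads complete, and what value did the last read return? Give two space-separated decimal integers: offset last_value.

Answer: 15 30

Derivation:
Read 1: bits[0:2] width=2 -> value=3 (bin 11); offset now 2 = byte 0 bit 2; 30 bits remain
Read 2: bits[2:8] width=6 -> value=27 (bin 011011); offset now 8 = byte 1 bit 0; 24 bits remain
Read 3: bits[8:15] width=7 -> value=30 (bin 0011110); offset now 15 = byte 1 bit 7; 17 bits remain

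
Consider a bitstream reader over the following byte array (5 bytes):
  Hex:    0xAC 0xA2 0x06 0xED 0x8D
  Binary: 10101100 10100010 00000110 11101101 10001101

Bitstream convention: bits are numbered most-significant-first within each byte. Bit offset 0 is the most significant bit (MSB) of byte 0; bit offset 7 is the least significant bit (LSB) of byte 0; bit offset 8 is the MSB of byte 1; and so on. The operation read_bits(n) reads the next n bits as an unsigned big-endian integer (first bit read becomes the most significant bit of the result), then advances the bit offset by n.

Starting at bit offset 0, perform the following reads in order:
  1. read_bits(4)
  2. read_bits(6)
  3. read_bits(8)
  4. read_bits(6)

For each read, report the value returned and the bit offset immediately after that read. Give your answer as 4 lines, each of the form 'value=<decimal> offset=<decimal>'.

Read 1: bits[0:4] width=4 -> value=10 (bin 1010); offset now 4 = byte 0 bit 4; 36 bits remain
Read 2: bits[4:10] width=6 -> value=50 (bin 110010); offset now 10 = byte 1 bit 2; 30 bits remain
Read 3: bits[10:18] width=8 -> value=136 (bin 10001000); offset now 18 = byte 2 bit 2; 22 bits remain
Read 4: bits[18:24] width=6 -> value=6 (bin 000110); offset now 24 = byte 3 bit 0; 16 bits remain

Answer: value=10 offset=4
value=50 offset=10
value=136 offset=18
value=6 offset=24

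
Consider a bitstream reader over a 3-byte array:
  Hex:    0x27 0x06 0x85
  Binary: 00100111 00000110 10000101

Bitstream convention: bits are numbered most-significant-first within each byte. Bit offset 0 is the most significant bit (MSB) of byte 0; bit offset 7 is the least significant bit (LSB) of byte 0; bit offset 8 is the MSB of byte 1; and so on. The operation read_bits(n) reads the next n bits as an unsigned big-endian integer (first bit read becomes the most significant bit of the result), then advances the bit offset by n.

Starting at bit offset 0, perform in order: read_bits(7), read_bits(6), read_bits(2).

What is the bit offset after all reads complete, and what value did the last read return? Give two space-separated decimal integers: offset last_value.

Read 1: bits[0:7] width=7 -> value=19 (bin 0010011); offset now 7 = byte 0 bit 7; 17 bits remain
Read 2: bits[7:13] width=6 -> value=32 (bin 100000); offset now 13 = byte 1 bit 5; 11 bits remain
Read 3: bits[13:15] width=2 -> value=3 (bin 11); offset now 15 = byte 1 bit 7; 9 bits remain

Answer: 15 3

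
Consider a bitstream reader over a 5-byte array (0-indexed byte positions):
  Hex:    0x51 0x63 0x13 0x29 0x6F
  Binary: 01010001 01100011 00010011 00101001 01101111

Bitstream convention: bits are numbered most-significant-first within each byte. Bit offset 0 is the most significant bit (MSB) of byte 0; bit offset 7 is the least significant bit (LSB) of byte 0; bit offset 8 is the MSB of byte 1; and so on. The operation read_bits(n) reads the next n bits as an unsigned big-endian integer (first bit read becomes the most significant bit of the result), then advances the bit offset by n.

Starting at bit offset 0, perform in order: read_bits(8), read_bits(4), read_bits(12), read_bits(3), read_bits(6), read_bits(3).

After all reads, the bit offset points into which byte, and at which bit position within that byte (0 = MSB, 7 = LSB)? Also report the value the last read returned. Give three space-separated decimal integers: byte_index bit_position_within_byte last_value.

Read 1: bits[0:8] width=8 -> value=81 (bin 01010001); offset now 8 = byte 1 bit 0; 32 bits remain
Read 2: bits[8:12] width=4 -> value=6 (bin 0110); offset now 12 = byte 1 bit 4; 28 bits remain
Read 3: bits[12:24] width=12 -> value=787 (bin 001100010011); offset now 24 = byte 3 bit 0; 16 bits remain
Read 4: bits[24:27] width=3 -> value=1 (bin 001); offset now 27 = byte 3 bit 3; 13 bits remain
Read 5: bits[27:33] width=6 -> value=18 (bin 010010); offset now 33 = byte 4 bit 1; 7 bits remain
Read 6: bits[33:36] width=3 -> value=6 (bin 110); offset now 36 = byte 4 bit 4; 4 bits remain

Answer: 4 4 6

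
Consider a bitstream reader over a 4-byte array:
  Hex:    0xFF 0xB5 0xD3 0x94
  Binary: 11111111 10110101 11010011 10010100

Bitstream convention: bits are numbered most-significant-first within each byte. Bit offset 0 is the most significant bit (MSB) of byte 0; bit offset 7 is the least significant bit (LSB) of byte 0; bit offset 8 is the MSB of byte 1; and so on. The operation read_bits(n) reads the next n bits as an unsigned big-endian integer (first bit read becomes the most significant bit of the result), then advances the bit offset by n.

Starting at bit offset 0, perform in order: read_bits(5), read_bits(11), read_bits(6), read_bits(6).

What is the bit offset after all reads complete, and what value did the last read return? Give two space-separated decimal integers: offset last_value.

Answer: 28 57

Derivation:
Read 1: bits[0:5] width=5 -> value=31 (bin 11111); offset now 5 = byte 0 bit 5; 27 bits remain
Read 2: bits[5:16] width=11 -> value=1973 (bin 11110110101); offset now 16 = byte 2 bit 0; 16 bits remain
Read 3: bits[16:22] width=6 -> value=52 (bin 110100); offset now 22 = byte 2 bit 6; 10 bits remain
Read 4: bits[22:28] width=6 -> value=57 (bin 111001); offset now 28 = byte 3 bit 4; 4 bits remain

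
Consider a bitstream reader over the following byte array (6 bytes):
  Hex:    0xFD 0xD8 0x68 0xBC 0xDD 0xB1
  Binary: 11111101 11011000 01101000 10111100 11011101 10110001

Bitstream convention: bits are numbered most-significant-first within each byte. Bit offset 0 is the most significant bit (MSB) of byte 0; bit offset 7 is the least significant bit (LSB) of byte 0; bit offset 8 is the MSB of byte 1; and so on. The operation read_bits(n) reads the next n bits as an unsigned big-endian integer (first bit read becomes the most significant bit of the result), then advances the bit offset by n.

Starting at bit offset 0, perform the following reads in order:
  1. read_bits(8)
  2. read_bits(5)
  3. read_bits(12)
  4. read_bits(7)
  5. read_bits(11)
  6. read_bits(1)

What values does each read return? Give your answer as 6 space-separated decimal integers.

Read 1: bits[0:8] width=8 -> value=253 (bin 11111101); offset now 8 = byte 1 bit 0; 40 bits remain
Read 2: bits[8:13] width=5 -> value=27 (bin 11011); offset now 13 = byte 1 bit 5; 35 bits remain
Read 3: bits[13:25] width=12 -> value=209 (bin 000011010001); offset now 25 = byte 3 bit 1; 23 bits remain
Read 4: bits[25:32] width=7 -> value=60 (bin 0111100); offset now 32 = byte 4 bit 0; 16 bits remain
Read 5: bits[32:43] width=11 -> value=1773 (bin 11011101101); offset now 43 = byte 5 bit 3; 5 bits remain
Read 6: bits[43:44] width=1 -> value=1 (bin 1); offset now 44 = byte 5 bit 4; 4 bits remain

Answer: 253 27 209 60 1773 1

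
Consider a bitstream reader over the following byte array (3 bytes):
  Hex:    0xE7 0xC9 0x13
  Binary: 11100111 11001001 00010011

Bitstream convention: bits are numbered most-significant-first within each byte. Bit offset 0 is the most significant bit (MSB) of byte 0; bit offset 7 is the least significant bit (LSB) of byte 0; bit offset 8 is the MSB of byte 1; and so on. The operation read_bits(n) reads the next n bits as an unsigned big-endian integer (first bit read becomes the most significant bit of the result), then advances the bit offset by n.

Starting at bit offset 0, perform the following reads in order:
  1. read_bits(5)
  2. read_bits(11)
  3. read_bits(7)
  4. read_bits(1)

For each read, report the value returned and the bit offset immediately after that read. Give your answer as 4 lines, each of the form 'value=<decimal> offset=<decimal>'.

Answer: value=28 offset=5
value=1993 offset=16
value=9 offset=23
value=1 offset=24

Derivation:
Read 1: bits[0:5] width=5 -> value=28 (bin 11100); offset now 5 = byte 0 bit 5; 19 bits remain
Read 2: bits[5:16] width=11 -> value=1993 (bin 11111001001); offset now 16 = byte 2 bit 0; 8 bits remain
Read 3: bits[16:23] width=7 -> value=9 (bin 0001001); offset now 23 = byte 2 bit 7; 1 bits remain
Read 4: bits[23:24] width=1 -> value=1 (bin 1); offset now 24 = byte 3 bit 0; 0 bits remain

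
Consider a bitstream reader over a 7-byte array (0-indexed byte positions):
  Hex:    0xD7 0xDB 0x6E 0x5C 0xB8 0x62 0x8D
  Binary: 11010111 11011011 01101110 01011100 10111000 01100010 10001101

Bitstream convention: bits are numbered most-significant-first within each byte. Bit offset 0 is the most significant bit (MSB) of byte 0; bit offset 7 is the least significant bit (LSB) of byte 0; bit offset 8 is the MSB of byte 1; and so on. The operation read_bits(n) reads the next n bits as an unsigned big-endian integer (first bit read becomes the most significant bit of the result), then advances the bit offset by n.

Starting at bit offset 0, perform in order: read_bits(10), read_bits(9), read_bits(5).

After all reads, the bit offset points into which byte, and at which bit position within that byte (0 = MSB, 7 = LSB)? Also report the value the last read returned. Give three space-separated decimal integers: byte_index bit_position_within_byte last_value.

Answer: 3 0 14

Derivation:
Read 1: bits[0:10] width=10 -> value=863 (bin 1101011111); offset now 10 = byte 1 bit 2; 46 bits remain
Read 2: bits[10:19] width=9 -> value=219 (bin 011011011); offset now 19 = byte 2 bit 3; 37 bits remain
Read 3: bits[19:24] width=5 -> value=14 (bin 01110); offset now 24 = byte 3 bit 0; 32 bits remain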